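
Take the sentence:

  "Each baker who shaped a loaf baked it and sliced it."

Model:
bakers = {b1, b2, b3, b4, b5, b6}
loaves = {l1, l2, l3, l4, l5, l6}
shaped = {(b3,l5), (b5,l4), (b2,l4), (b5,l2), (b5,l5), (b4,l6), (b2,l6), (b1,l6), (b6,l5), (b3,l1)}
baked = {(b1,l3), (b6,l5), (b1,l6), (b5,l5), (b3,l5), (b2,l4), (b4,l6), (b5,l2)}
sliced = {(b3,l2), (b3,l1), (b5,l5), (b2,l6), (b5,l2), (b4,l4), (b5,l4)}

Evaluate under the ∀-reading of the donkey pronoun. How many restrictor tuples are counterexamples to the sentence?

"it" takes "a loaf" as antecedent — a donkey pronoun bound across the clause boundary.
Strong reading: for every (b,l) with shaped(b,l), baked(b,l) ∧ sliced(b,l).
Restrictor pairs: (b1,l6) ✗  (b2,l4) ✗  (b2,l6) ✗  (b3,l1) ✗  (b3,l5) ✗  (b4,l6) ✗  (b5,l2) ✓  (b5,l4) ✗  (b5,l5) ✓  (b6,l5) ✗
Counterexamples (restrictor pairs failing the scope): 8.

8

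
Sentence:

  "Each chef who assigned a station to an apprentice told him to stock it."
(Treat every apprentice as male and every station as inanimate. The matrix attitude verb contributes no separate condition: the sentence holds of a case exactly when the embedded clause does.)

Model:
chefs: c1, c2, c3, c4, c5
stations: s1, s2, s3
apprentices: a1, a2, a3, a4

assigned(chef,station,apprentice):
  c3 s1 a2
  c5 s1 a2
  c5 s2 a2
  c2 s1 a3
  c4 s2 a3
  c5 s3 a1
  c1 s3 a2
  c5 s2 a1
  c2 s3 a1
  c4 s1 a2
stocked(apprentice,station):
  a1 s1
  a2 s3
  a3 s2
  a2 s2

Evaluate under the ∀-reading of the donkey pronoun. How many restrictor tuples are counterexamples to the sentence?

"him" takes "an apprentice" as antecedent and "it" takes "a station"; both are donkey pronouns co-varying with the restrictor.
Strong reading: for every (c,s,a) with assigned(c,s,a), stocked(a,s).
Restrictor triples: (c1,s3,a2)→stocked(a2,s3) ✓  (c2,s1,a3)→stocked(a3,s1) ✗  (c2,s3,a1)→stocked(a1,s3) ✗  (c3,s1,a2)→stocked(a2,s1) ✗  (c4,s1,a2)→stocked(a2,s1) ✗  (c4,s2,a3)→stocked(a3,s2) ✓  (c5,s1,a2)→stocked(a2,s1) ✗  (c5,s2,a1)→stocked(a1,s2) ✗  (c5,s2,a2)→stocked(a2,s2) ✓  (c5,s3,a1)→stocked(a1,s3) ✗
Counterexamples (restrictor triples failing the scope): 7.

7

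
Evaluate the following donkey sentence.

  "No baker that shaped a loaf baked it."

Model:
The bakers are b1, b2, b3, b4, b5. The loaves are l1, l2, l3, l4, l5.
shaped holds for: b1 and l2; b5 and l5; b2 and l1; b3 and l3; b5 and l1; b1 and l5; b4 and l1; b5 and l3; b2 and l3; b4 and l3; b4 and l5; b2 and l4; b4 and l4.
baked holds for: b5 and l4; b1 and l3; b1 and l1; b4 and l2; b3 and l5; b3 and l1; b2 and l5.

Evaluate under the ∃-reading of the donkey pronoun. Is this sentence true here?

"it" takes "a loaf" as antecedent — a donkey pronoun bound across the clause boundary.
Truth condition: for no (b,l) with shaped(b,l) does baked(b,l) hold.
Restrictor pairs — does the scope hold? (b1,l2):fails  (b1,l5):fails  (b2,l1):fails  (b2,l3):fails  (b2,l4):fails  (b3,l3):fails  (b4,l1):fails  (b4,l3):fails  (b4,l4):fails  (b4,l5):fails  (b5,l1):fails  (b5,l3):fails  (b5,l5):fails
Scope holds for no restrictor pair, so the sentence is true.

True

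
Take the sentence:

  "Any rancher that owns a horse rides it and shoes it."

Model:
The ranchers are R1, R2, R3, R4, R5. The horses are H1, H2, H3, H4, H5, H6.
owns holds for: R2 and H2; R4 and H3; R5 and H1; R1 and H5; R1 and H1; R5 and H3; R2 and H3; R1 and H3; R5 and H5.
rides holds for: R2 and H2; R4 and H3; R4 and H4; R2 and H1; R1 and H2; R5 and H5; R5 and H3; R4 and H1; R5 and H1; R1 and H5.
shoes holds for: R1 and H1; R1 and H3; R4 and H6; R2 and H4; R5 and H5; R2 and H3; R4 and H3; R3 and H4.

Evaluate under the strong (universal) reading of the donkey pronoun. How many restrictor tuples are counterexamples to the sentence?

"it" takes "a horse" as antecedent — a donkey pronoun bound across the clause boundary.
Strong reading: for every (r,h) with owns(r,h), rides(r,h) ∧ shoes(r,h).
Restrictor pairs: (R1,H1) ✗  (R1,H3) ✗  (R1,H5) ✗  (R2,H2) ✗  (R2,H3) ✗  (R4,H3) ✓  (R5,H1) ✗  (R5,H3) ✗  (R5,H5) ✓
Counterexamples (restrictor pairs failing the scope): 7.

7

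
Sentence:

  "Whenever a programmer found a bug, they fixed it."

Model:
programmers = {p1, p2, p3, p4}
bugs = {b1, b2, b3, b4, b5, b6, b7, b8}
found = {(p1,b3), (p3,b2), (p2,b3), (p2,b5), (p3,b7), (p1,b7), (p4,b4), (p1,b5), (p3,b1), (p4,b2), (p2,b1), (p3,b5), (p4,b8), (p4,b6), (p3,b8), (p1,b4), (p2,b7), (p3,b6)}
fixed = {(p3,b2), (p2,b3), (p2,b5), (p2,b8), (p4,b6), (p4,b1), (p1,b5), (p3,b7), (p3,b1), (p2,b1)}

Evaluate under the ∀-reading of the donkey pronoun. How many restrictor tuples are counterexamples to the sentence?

"it" takes "a bug" as antecedent — a donkey pronoun bound across the clause boundary.
Strong reading: for every (p,b) with found(p,b), fixed(p,b).
Restrictor pairs: (p1,b3) ✗  (p1,b4) ✗  (p1,b5) ✓  (p1,b7) ✗  (p2,b1) ✓  (p2,b3) ✓  (p2,b5) ✓  (p2,b7) ✗  (p3,b1) ✓  (p3,b2) ✓  (p3,b5) ✗  (p3,b6) ✗  (p3,b7) ✓  (p3,b8) ✗  (p4,b2) ✗  (p4,b4) ✗  (p4,b6) ✓  (p4,b8) ✗
Counterexamples (restrictor pairs failing the scope): 10.

10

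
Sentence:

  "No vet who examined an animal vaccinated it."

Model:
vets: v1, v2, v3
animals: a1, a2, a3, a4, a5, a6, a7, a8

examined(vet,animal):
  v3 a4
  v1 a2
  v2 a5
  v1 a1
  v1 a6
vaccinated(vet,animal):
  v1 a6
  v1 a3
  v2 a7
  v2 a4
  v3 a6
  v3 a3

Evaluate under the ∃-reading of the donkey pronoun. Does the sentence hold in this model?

False

"it" takes "an animal" as antecedent — a donkey pronoun bound across the clause boundary.
Truth condition: for no (v,a) with examined(v,a) does vaccinated(v,a) hold.
Restrictor pairs — does the scope hold? (v1,a1):fails  (v1,a2):fails  (v1,a6):holds  (v2,a5):fails  (v3,a4):fails
Scope holds for 1 pair(s), so the sentence is false.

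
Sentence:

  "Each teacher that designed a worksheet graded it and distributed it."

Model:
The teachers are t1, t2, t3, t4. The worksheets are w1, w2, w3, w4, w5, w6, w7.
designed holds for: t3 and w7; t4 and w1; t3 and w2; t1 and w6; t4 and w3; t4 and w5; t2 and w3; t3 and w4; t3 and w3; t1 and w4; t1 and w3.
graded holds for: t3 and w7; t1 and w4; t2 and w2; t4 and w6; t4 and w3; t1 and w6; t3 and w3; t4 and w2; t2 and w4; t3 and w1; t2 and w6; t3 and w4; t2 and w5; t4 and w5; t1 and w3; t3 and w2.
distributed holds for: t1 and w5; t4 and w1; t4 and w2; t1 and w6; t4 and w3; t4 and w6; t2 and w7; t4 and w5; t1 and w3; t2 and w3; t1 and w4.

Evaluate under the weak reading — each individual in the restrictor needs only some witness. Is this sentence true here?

"it" takes "a worksheet" as antecedent — a donkey pronoun bound across the clause boundary.
Weak reading: every teacher t with some designed-worksheet has at least one designed-worksheet w such that graded(t,w) ∧ distributed(t,w).
Per teacher: t1:✓  t2:✗  t3:✗  t4:✓
t2 has no witness among its designed-worksheets.

False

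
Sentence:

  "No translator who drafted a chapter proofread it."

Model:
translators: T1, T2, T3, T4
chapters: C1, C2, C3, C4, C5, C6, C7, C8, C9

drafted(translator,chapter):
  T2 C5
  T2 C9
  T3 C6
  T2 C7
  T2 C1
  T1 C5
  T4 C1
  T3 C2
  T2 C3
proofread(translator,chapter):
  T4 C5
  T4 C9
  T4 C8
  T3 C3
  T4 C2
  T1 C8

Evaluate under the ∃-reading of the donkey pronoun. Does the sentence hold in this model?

"it" takes "a chapter" as antecedent — a donkey pronoun bound across the clause boundary.
Truth condition: for no (t,c) with drafted(t,c) does proofread(t,c) hold.
Restrictor pairs — does the scope hold? (T1,C5):fails  (T2,C1):fails  (T2,C3):fails  (T2,C5):fails  (T2,C7):fails  (T2,C9):fails  (T3,C2):fails  (T3,C6):fails  (T4,C1):fails
Scope holds for no restrictor pair, so the sentence is true.

True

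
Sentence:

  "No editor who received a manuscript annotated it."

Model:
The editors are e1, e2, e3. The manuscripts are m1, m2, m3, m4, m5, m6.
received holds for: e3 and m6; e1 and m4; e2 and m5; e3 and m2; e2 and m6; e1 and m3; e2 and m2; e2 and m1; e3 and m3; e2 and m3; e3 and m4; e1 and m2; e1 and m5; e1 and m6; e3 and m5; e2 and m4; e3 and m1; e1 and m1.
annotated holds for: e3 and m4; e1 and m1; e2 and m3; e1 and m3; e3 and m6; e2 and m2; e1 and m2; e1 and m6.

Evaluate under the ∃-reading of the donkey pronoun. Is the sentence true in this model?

False

"it" takes "a manuscript" as antecedent — a donkey pronoun bound across the clause boundary.
Truth condition: for no (e,m) with received(e,m) does annotated(e,m) hold.
Restrictor pairs — does the scope hold? (e1,m1):holds  (e1,m2):holds  (e1,m3):holds  (e1,m4):fails  (e1,m5):fails  (e1,m6):holds  (e2,m1):fails  (e2,m2):holds  (e2,m3):holds  (e2,m4):fails  (e2,m5):fails  (e2,m6):fails  (e3,m1):fails  (e3,m2):fails  (e3,m3):fails  (e3,m4):holds  (e3,m5):fails  (e3,m6):holds
Scope holds for 8 pair(s), so the sentence is false.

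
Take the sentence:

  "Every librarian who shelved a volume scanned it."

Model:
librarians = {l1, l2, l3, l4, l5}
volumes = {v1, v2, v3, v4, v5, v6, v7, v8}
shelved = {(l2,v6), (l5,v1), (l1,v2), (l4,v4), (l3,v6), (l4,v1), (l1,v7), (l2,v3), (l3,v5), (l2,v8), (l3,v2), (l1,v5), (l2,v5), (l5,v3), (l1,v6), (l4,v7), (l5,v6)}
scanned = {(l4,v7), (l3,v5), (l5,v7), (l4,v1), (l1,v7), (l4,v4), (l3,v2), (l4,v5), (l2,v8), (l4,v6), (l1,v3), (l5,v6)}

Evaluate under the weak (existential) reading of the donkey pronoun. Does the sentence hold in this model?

True

"it" takes "a volume" as antecedent — a donkey pronoun bound across the clause boundary.
Weak reading: every librarian l with some shelved-volume has at least one shelved-volume v such that scanned(l,v).
Per librarian: l1:✓  l2:✓  l3:✓  l4:✓  l5:✓
Every librarian in the restrictor has a witness.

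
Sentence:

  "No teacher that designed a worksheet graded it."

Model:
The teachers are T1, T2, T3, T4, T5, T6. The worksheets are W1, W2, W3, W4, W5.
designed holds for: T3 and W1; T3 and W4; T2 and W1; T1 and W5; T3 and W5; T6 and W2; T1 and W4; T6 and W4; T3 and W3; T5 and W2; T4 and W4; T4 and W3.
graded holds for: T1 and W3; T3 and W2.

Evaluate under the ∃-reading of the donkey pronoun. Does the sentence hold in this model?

True

"it" takes "a worksheet" as antecedent — a donkey pronoun bound across the clause boundary.
Truth condition: for no (t,w) with designed(t,w) does graded(t,w) hold.
Restrictor pairs — does the scope hold? (T1,W4):fails  (T1,W5):fails  (T2,W1):fails  (T3,W1):fails  (T3,W3):fails  (T3,W4):fails  (T3,W5):fails  (T4,W3):fails  (T4,W4):fails  (T5,W2):fails  (T6,W2):fails  (T6,W4):fails
Scope holds for no restrictor pair, so the sentence is true.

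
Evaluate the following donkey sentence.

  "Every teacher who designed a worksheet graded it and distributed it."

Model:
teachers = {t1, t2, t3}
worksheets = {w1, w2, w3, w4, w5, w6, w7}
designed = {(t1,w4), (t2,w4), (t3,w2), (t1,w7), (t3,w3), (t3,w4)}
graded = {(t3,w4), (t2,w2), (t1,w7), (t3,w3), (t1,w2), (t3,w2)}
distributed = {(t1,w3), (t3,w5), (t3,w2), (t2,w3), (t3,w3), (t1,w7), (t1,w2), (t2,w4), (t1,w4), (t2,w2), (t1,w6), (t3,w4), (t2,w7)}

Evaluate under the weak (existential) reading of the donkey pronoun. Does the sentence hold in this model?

False

"it" takes "a worksheet" as antecedent — a donkey pronoun bound across the clause boundary.
Weak reading: every teacher t with some designed-worksheet has at least one designed-worksheet w such that graded(t,w) ∧ distributed(t,w).
Per teacher: t1:✓  t2:✗  t3:✓
t2 has no witness among its designed-worksheets.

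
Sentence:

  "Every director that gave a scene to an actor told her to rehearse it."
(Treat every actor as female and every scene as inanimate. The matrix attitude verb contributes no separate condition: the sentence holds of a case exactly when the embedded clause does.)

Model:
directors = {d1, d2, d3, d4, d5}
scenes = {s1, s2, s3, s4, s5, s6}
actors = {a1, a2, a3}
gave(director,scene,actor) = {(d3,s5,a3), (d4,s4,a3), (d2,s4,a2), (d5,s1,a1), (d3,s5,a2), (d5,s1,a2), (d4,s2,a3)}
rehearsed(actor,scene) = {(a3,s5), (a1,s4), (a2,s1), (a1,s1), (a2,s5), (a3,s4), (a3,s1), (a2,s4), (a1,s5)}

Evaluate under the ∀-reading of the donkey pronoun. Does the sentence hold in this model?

False

"her" takes "an actor" as antecedent and "it" takes "a scene"; both are donkey pronouns co-varying with the restrictor.
Strong reading: for every (d,s,a) with gave(d,s,a), rehearsed(a,s).
Restrictor triples: (d2,s4,a2)→rehearsed(a2,s4) ✓  (d3,s5,a2)→rehearsed(a2,s5) ✓  (d3,s5,a3)→rehearsed(a3,s5) ✓  (d4,s2,a3)→rehearsed(a3,s2) ✗  (d4,s4,a3)→rehearsed(a3,s4) ✓  (d5,s1,a1)→rehearsed(a1,s1) ✓  (d5,s1,a2)→rehearsed(a2,s1) ✓
Counterexample: (d4,s2,a3) — rehearsed(a3,s2) does not hold.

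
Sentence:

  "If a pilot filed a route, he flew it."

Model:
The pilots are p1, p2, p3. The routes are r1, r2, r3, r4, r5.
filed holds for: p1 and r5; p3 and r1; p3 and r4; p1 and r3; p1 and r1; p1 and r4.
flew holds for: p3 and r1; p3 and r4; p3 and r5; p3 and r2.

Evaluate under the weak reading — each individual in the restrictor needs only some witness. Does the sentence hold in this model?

"it" takes "a route" as antecedent — a donkey pronoun bound across the clause boundary.
Weak reading: every pilot p with some filed-route has at least one filed-route r such that flew(p,r).
Per pilot: p1:✗  p3:✓
p1 has no witness among its filed-routes.

False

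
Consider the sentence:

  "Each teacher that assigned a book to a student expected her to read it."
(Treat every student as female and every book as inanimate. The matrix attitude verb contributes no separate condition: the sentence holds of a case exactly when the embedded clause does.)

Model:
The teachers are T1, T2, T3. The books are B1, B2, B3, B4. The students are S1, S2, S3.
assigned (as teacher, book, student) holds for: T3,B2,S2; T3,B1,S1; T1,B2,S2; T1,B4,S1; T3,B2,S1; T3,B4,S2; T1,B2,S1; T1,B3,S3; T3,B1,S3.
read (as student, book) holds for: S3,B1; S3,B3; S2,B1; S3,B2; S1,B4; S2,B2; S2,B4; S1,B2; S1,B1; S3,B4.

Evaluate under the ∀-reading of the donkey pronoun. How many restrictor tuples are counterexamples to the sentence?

"her" takes "a student" as antecedent and "it" takes "a book"; both are donkey pronouns co-varying with the restrictor.
Strong reading: for every (t,b,s) with assigned(t,b,s), read(s,b).
Restrictor triples: (T1,B2,S1)→read(S1,B2) ✓  (T1,B2,S2)→read(S2,B2) ✓  (T1,B3,S3)→read(S3,B3) ✓  (T1,B4,S1)→read(S1,B4) ✓  (T3,B1,S1)→read(S1,B1) ✓  (T3,B1,S3)→read(S3,B1) ✓  (T3,B2,S1)→read(S1,B2) ✓  (T3,B2,S2)→read(S2,B2) ✓  (T3,B4,S2)→read(S2,B4) ✓
Counterexamples (restrictor triples failing the scope): 0.

0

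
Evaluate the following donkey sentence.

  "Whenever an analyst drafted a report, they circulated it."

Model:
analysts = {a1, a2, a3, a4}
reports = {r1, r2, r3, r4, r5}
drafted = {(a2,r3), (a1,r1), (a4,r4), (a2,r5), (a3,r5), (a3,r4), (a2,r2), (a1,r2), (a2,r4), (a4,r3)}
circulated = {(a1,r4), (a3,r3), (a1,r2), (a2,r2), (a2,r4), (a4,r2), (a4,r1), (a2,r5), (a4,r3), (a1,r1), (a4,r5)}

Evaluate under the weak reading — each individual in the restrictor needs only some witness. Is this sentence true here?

False

"it" takes "a report" as antecedent — a donkey pronoun bound across the clause boundary.
Weak reading: every analyst a with some drafted-report has at least one drafted-report r such that circulated(a,r).
Per analyst: a1:✓  a2:✓  a3:✗  a4:✓
a3 has no witness among its drafted-reports.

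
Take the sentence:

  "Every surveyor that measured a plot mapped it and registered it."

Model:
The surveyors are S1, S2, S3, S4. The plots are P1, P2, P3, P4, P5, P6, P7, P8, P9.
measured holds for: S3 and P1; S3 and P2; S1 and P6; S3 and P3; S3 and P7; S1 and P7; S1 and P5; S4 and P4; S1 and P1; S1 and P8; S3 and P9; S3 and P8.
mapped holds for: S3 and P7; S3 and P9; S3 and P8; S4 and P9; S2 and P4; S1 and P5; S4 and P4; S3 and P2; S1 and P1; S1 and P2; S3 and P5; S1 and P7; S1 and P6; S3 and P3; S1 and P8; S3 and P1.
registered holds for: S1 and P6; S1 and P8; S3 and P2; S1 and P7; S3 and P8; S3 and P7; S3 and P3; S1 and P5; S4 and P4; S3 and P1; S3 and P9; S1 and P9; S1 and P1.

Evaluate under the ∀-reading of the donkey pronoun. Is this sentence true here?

True

"it" takes "a plot" as antecedent — a donkey pronoun bound across the clause boundary.
Strong reading: for every (s,p) with measured(s,p), mapped(s,p) ∧ registered(s,p).
Restrictor pairs: (S1,P1) ✓  (S1,P5) ✓  (S1,P6) ✓  (S1,P7) ✓  (S1,P8) ✓  (S3,P1) ✓  (S3,P2) ✓  (S3,P3) ✓  (S3,P7) ✓  (S3,P8) ✓  (S3,P9) ✓  (S4,P4) ✓
Every restrictor pair satisfies the scope.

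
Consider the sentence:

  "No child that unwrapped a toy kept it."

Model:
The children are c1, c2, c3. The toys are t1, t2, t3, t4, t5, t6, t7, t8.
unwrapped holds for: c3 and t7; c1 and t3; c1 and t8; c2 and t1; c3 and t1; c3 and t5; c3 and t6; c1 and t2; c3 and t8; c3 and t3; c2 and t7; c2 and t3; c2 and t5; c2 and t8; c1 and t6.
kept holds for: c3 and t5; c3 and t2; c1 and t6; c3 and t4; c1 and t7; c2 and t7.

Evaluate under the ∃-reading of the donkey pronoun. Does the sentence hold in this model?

False

"it" takes "a toy" as antecedent — a donkey pronoun bound across the clause boundary.
Truth condition: for no (c,t) with unwrapped(c,t) does kept(c,t) hold.
Restrictor pairs — does the scope hold? (c1,t2):fails  (c1,t3):fails  (c1,t6):holds  (c1,t8):fails  (c2,t1):fails  (c2,t3):fails  (c2,t5):fails  (c2,t7):holds  (c2,t8):fails  (c3,t1):fails  (c3,t3):fails  (c3,t5):holds  (c3,t6):fails  (c3,t7):fails  (c3,t8):fails
Scope holds for 3 pair(s), so the sentence is false.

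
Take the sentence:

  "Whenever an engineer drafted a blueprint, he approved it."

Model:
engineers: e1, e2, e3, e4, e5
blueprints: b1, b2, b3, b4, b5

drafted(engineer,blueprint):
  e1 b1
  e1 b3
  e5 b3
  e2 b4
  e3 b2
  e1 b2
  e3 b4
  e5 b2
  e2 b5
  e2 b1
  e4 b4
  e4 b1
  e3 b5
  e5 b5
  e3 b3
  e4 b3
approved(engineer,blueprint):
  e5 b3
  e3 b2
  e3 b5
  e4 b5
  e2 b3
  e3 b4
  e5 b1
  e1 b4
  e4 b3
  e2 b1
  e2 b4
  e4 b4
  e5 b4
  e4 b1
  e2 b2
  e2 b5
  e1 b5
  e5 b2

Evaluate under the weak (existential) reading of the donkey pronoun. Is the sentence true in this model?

False

"it" takes "a blueprint" as antecedent — a donkey pronoun bound across the clause boundary.
Weak reading: every engineer e with some drafted-blueprint has at least one drafted-blueprint b such that approved(e,b).
Per engineer: e1:✗  e2:✓  e3:✓  e4:✓  e5:✓
e1 has no witness among its drafted-blueprints.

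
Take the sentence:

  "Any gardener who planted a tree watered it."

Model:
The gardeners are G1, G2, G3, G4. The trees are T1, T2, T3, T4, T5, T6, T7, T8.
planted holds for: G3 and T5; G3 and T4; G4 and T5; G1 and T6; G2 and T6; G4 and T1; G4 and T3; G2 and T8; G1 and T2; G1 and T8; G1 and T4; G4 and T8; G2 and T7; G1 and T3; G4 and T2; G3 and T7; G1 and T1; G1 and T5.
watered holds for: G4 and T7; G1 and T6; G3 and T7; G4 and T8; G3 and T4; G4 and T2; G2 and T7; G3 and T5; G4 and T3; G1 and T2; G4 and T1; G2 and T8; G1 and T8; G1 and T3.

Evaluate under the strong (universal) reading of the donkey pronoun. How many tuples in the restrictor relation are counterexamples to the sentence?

5

"it" takes "a tree" as antecedent — a donkey pronoun bound across the clause boundary.
Strong reading: for every (g,t) with planted(g,t), watered(g,t).
Restrictor pairs: (G1,T1) ✗  (G1,T2) ✓  (G1,T3) ✓  (G1,T4) ✗  (G1,T5) ✗  (G1,T6) ✓  (G1,T8) ✓  (G2,T6) ✗  (G2,T7) ✓  (G2,T8) ✓  (G3,T4) ✓  (G3,T5) ✓  (G3,T7) ✓  (G4,T1) ✓  (G4,T2) ✓  (G4,T3) ✓  (G4,T5) ✗  (G4,T8) ✓
Counterexamples (restrictor pairs failing the scope): 5.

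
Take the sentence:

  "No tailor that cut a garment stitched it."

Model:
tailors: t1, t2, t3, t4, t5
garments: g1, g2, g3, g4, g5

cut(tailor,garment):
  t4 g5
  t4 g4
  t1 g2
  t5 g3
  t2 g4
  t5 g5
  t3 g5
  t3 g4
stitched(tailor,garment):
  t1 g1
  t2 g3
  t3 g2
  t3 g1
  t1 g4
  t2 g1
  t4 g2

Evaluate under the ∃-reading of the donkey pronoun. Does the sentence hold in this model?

True

"it" takes "a garment" as antecedent — a donkey pronoun bound across the clause boundary.
Truth condition: for no (t,g) with cut(t,g) does stitched(t,g) hold.
Restrictor pairs — does the scope hold? (t1,g2):fails  (t2,g4):fails  (t3,g4):fails  (t3,g5):fails  (t4,g4):fails  (t4,g5):fails  (t5,g3):fails  (t5,g5):fails
Scope holds for no restrictor pair, so the sentence is true.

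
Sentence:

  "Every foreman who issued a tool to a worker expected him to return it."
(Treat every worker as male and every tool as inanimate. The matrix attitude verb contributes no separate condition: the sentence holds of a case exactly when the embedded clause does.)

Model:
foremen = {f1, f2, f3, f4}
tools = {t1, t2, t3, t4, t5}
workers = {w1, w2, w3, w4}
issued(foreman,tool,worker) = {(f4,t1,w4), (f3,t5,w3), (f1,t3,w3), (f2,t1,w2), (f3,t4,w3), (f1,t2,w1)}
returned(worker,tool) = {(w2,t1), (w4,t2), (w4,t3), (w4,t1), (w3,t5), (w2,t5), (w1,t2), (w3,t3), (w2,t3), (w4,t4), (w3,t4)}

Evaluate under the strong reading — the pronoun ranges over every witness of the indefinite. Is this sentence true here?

"him" takes "a worker" as antecedent and "it" takes "a tool"; both are donkey pronouns co-varying with the restrictor.
Strong reading: for every (f,t,w) with issued(f,t,w), returned(w,t).
Restrictor triples: (f1,t2,w1)→returned(w1,t2) ✓  (f1,t3,w3)→returned(w3,t3) ✓  (f2,t1,w2)→returned(w2,t1) ✓  (f3,t4,w3)→returned(w3,t4) ✓  (f3,t5,w3)→returned(w3,t5) ✓  (f4,t1,w4)→returned(w4,t1) ✓
Every restrictor triple satisfies the scope.

True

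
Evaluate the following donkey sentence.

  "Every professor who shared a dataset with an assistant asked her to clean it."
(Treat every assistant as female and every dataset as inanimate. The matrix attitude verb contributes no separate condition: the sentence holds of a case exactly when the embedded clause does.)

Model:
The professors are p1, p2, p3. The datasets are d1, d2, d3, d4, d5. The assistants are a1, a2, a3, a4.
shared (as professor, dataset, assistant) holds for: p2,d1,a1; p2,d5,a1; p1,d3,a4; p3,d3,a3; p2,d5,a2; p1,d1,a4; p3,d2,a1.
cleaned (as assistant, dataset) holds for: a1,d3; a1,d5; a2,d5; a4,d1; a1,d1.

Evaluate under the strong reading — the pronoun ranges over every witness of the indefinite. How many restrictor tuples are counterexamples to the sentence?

"her" takes "an assistant" as antecedent and "it" takes "a dataset"; both are donkey pronouns co-varying with the restrictor.
Strong reading: for every (p,d,a) with shared(p,d,a), cleaned(a,d).
Restrictor triples: (p1,d1,a4)→cleaned(a4,d1) ✓  (p1,d3,a4)→cleaned(a4,d3) ✗  (p2,d1,a1)→cleaned(a1,d1) ✓  (p2,d5,a1)→cleaned(a1,d5) ✓  (p2,d5,a2)→cleaned(a2,d5) ✓  (p3,d2,a1)→cleaned(a1,d2) ✗  (p3,d3,a3)→cleaned(a3,d3) ✗
Counterexamples (restrictor triples failing the scope): 3.

3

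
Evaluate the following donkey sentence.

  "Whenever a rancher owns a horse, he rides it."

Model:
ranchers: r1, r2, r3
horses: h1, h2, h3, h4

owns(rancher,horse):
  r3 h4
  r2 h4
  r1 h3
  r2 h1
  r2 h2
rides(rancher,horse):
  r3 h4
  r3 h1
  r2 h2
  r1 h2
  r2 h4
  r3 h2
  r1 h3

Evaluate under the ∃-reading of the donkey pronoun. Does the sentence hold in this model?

True

"it" takes "a horse" as antecedent — a donkey pronoun bound across the clause boundary.
Weak reading: every rancher r with some owns-horse has at least one owns-horse h such that rides(r,h).
Per rancher: r1:✓  r2:✓  r3:✓
Every rancher in the restrictor has a witness.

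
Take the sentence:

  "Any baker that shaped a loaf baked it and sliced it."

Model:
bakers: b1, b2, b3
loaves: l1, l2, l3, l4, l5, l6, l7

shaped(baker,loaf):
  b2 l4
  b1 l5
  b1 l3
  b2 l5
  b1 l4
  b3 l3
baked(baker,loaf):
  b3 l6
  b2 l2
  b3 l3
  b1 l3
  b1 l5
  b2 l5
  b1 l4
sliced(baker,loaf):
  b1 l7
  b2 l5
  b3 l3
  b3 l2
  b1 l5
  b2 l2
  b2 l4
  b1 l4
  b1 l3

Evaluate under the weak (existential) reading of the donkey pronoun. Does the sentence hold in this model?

True

"it" takes "a loaf" as antecedent — a donkey pronoun bound across the clause boundary.
Weak reading: every baker b with some shaped-loaf has at least one shaped-loaf l such that baked(b,l) ∧ sliced(b,l).
Per baker: b1:✓  b2:✓  b3:✓
Every baker in the restrictor has a witness.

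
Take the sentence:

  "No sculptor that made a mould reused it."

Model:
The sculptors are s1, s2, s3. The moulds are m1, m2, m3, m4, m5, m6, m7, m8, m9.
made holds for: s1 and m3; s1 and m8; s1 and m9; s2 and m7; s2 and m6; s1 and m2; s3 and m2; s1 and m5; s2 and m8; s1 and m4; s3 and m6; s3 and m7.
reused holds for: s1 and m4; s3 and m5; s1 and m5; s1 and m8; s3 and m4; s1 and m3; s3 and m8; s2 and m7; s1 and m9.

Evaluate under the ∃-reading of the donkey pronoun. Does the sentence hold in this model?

"it" takes "a mould" as antecedent — a donkey pronoun bound across the clause boundary.
Truth condition: for no (s,m) with made(s,m) does reused(s,m) hold.
Restrictor pairs — does the scope hold? (s1,m2):fails  (s1,m3):holds  (s1,m4):holds  (s1,m5):holds  (s1,m8):holds  (s1,m9):holds  (s2,m6):fails  (s2,m7):holds  (s2,m8):fails  (s3,m2):fails  (s3,m6):fails  (s3,m7):fails
Scope holds for 6 pair(s), so the sentence is false.

False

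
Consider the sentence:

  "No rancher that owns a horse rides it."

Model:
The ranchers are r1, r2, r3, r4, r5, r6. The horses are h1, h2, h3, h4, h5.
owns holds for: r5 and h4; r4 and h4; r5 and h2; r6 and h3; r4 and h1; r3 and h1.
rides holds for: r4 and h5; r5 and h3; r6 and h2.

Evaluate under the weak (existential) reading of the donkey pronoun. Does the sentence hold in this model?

True

"it" takes "a horse" as antecedent — a donkey pronoun bound across the clause boundary.
Truth condition: for no (r,h) with owns(r,h) does rides(r,h) hold.
Restrictor pairs — does the scope hold? (r3,h1):fails  (r4,h1):fails  (r4,h4):fails  (r5,h2):fails  (r5,h4):fails  (r6,h3):fails
Scope holds for no restrictor pair, so the sentence is true.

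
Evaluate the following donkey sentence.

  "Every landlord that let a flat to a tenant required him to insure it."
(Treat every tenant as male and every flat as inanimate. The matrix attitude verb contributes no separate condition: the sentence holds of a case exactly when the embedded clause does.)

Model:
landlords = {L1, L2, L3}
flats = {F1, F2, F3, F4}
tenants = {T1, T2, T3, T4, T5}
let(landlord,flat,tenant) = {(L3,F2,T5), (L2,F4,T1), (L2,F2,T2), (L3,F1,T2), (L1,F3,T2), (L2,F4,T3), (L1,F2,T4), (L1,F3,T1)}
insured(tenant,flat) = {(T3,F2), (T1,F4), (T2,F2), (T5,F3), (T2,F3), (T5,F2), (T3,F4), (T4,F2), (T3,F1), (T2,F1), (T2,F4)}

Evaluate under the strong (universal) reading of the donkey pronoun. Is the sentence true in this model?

False

"him" takes "a tenant" as antecedent and "it" takes "a flat"; both are donkey pronouns co-varying with the restrictor.
Strong reading: for every (l,f,t) with let(l,f,t), insured(t,f).
Restrictor triples: (L1,F2,T4)→insured(T4,F2) ✓  (L1,F3,T1)→insured(T1,F3) ✗  (L1,F3,T2)→insured(T2,F3) ✓  (L2,F2,T2)→insured(T2,F2) ✓  (L2,F4,T1)→insured(T1,F4) ✓  (L2,F4,T3)→insured(T3,F4) ✓  (L3,F1,T2)→insured(T2,F1) ✓  (L3,F2,T5)→insured(T5,F2) ✓
Counterexample: (L1,F3,T1) — insured(T1,F3) does not hold.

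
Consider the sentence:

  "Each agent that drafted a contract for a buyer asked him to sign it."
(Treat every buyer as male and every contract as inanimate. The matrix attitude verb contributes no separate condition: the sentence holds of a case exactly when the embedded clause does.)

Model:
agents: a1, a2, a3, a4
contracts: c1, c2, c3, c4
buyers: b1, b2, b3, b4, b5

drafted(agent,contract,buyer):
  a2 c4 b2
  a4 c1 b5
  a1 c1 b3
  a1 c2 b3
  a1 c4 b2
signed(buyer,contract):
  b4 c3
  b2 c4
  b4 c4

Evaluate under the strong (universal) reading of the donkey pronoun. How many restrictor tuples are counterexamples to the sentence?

3

"him" takes "a buyer" as antecedent and "it" takes "a contract"; both are donkey pronouns co-varying with the restrictor.
Strong reading: for every (a,c,b) with drafted(a,c,b), signed(b,c).
Restrictor triples: (a1,c1,b3)→signed(b3,c1) ✗  (a1,c2,b3)→signed(b3,c2) ✗  (a1,c4,b2)→signed(b2,c4) ✓  (a2,c4,b2)→signed(b2,c4) ✓  (a4,c1,b5)→signed(b5,c1) ✗
Counterexamples (restrictor triples failing the scope): 3.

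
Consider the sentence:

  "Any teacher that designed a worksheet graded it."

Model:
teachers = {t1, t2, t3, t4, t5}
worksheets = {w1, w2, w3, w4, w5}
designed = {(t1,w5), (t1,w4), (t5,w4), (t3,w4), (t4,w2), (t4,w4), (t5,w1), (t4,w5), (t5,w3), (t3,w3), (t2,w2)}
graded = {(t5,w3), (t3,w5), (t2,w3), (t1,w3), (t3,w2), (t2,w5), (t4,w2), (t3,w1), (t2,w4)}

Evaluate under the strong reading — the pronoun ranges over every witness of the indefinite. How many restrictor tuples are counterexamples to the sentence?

9

"it" takes "a worksheet" as antecedent — a donkey pronoun bound across the clause boundary.
Strong reading: for every (t,w) with designed(t,w), graded(t,w).
Restrictor pairs: (t1,w4) ✗  (t1,w5) ✗  (t2,w2) ✗  (t3,w3) ✗  (t3,w4) ✗  (t4,w2) ✓  (t4,w4) ✗  (t4,w5) ✗  (t5,w1) ✗  (t5,w3) ✓  (t5,w4) ✗
Counterexamples (restrictor pairs failing the scope): 9.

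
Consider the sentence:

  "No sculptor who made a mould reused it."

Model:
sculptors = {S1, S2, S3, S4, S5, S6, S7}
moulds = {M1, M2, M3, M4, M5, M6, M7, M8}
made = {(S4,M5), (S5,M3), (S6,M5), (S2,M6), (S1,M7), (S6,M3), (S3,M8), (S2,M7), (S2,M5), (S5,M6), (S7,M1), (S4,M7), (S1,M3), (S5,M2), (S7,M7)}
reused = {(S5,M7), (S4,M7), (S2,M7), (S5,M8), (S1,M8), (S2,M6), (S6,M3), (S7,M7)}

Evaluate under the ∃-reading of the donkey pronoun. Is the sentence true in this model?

"it" takes "a mould" as antecedent — a donkey pronoun bound across the clause boundary.
Truth condition: for no (s,m) with made(s,m) does reused(s,m) hold.
Restrictor pairs — does the scope hold? (S1,M3):fails  (S1,M7):fails  (S2,M5):fails  (S2,M6):holds  (S2,M7):holds  (S3,M8):fails  (S4,M5):fails  (S4,M7):holds  (S5,M2):fails  (S5,M3):fails  (S5,M6):fails  (S6,M3):holds  (S6,M5):fails  (S7,M1):fails  (S7,M7):holds
Scope holds for 5 pair(s), so the sentence is false.

False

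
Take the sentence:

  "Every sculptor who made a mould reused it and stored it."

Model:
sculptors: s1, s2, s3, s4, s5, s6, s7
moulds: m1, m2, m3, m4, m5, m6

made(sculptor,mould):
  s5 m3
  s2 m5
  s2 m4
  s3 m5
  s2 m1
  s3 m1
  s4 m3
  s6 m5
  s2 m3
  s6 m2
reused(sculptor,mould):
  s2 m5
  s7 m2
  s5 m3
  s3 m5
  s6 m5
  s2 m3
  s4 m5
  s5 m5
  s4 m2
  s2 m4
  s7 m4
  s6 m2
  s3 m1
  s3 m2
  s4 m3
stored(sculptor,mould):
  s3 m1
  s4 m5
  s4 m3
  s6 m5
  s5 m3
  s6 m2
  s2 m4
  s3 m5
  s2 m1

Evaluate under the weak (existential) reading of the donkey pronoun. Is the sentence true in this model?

"it" takes "a mould" as antecedent — a donkey pronoun bound across the clause boundary.
Weak reading: every sculptor s with some made-mould has at least one made-mould m such that reused(s,m) ∧ stored(s,m).
Per sculptor: s2:✓  s3:✓  s4:✓  s5:✓  s6:✓
Every sculptor in the restrictor has a witness.

True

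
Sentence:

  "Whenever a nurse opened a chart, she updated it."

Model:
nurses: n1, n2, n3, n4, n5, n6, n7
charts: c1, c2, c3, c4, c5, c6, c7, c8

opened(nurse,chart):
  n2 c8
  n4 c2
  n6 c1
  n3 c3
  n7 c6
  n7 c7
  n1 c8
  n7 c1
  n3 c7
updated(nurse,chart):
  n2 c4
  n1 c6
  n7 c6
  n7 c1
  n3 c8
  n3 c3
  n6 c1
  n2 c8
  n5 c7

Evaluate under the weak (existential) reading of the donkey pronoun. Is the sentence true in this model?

False

"it" takes "a chart" as antecedent — a donkey pronoun bound across the clause boundary.
Weak reading: every nurse n with some opened-chart has at least one opened-chart c such that updated(n,c).
Per nurse: n1:✗  n2:✓  n3:✓  n4:✗  n6:✓  n7:✓
n1 has no witness among its opened-charts.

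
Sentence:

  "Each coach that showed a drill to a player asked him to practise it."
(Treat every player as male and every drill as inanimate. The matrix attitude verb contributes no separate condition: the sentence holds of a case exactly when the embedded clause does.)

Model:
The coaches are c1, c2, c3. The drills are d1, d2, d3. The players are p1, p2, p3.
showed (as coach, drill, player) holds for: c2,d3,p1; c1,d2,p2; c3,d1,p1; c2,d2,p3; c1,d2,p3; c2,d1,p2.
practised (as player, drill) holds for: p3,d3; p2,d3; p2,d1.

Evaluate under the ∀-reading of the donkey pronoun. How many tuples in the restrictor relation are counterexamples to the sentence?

"him" takes "a player" as antecedent and "it" takes "a drill"; both are donkey pronouns co-varying with the restrictor.
Strong reading: for every (c,d,p) with showed(c,d,p), practised(p,d).
Restrictor triples: (c1,d2,p2)→practised(p2,d2) ✗  (c1,d2,p3)→practised(p3,d2) ✗  (c2,d1,p2)→practised(p2,d1) ✓  (c2,d2,p3)→practised(p3,d2) ✗  (c2,d3,p1)→practised(p1,d3) ✗  (c3,d1,p1)→practised(p1,d1) ✗
Counterexamples (restrictor triples failing the scope): 5.

5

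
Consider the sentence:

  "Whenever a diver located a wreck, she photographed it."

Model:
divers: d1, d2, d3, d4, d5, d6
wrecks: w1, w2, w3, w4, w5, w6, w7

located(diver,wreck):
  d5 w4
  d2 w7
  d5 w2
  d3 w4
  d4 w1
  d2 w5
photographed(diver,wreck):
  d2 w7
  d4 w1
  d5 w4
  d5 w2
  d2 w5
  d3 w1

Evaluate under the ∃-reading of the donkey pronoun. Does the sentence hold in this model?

"it" takes "a wreck" as antecedent — a donkey pronoun bound across the clause boundary.
Weak reading: every diver d with some located-wreck has at least one located-wreck w such that photographed(d,w).
Per diver: d2:✓  d3:✗  d4:✓  d5:✓
d3 has no witness among its located-wrecks.

False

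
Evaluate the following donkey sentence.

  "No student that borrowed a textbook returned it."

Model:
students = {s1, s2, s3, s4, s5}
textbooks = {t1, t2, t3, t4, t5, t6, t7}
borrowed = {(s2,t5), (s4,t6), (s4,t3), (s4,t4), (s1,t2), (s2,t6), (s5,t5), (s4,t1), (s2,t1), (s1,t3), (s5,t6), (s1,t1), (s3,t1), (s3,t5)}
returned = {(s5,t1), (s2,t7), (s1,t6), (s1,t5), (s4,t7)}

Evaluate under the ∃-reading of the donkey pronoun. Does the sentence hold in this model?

True

"it" takes "a textbook" as antecedent — a donkey pronoun bound across the clause boundary.
Truth condition: for no (s,t) with borrowed(s,t) does returned(s,t) hold.
Restrictor pairs — does the scope hold? (s1,t1):fails  (s1,t2):fails  (s1,t3):fails  (s2,t1):fails  (s2,t5):fails  (s2,t6):fails  (s3,t1):fails  (s3,t5):fails  (s4,t1):fails  (s4,t3):fails  (s4,t4):fails  (s4,t6):fails  (s5,t5):fails  (s5,t6):fails
Scope holds for no restrictor pair, so the sentence is true.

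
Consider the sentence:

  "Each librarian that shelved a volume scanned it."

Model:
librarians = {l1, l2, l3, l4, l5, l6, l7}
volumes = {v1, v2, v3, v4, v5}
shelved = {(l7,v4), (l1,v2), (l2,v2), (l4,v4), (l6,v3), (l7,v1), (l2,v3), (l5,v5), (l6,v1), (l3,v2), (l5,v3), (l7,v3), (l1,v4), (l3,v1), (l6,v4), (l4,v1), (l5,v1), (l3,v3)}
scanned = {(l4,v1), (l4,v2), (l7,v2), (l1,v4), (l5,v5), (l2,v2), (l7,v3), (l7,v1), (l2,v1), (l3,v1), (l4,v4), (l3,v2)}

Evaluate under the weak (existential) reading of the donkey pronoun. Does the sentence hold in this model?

False

"it" takes "a volume" as antecedent — a donkey pronoun bound across the clause boundary.
Weak reading: every librarian l with some shelved-volume has at least one shelved-volume v such that scanned(l,v).
Per librarian: l1:✓  l2:✓  l3:✓  l4:✓  l5:✓  l6:✗  l7:✓
l6 has no witness among its shelved-volumes.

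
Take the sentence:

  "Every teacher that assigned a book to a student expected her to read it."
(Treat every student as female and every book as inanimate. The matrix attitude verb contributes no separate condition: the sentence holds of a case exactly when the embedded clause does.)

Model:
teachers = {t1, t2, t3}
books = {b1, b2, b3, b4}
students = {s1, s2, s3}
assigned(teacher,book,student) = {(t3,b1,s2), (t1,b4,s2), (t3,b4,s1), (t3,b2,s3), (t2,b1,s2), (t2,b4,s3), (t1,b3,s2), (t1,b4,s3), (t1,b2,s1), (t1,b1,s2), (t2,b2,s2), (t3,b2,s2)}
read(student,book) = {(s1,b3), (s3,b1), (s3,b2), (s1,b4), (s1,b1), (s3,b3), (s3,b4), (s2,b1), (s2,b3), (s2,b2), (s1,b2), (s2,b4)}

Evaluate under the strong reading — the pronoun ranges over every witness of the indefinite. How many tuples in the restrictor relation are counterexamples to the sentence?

"her" takes "a student" as antecedent and "it" takes "a book"; both are donkey pronouns co-varying with the restrictor.
Strong reading: for every (t,b,s) with assigned(t,b,s), read(s,b).
Restrictor triples: (t1,b1,s2)→read(s2,b1) ✓  (t1,b2,s1)→read(s1,b2) ✓  (t1,b3,s2)→read(s2,b3) ✓  (t1,b4,s2)→read(s2,b4) ✓  (t1,b4,s3)→read(s3,b4) ✓  (t2,b1,s2)→read(s2,b1) ✓  (t2,b2,s2)→read(s2,b2) ✓  (t2,b4,s3)→read(s3,b4) ✓  (t3,b1,s2)→read(s2,b1) ✓  (t3,b2,s2)→read(s2,b2) ✓  (t3,b2,s3)→read(s3,b2) ✓  (t3,b4,s1)→read(s1,b4) ✓
Counterexamples (restrictor triples failing the scope): 0.

0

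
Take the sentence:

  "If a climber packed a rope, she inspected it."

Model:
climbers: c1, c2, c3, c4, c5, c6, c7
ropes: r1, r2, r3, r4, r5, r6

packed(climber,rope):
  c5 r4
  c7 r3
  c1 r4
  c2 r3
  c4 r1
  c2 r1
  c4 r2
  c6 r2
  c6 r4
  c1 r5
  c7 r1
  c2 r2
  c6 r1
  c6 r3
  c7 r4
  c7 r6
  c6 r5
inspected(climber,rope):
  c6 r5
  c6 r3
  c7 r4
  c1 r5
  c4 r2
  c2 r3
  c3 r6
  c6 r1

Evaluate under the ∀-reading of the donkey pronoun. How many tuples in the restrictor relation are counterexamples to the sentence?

"it" takes "a rope" as antecedent — a donkey pronoun bound across the clause boundary.
Strong reading: for every (c,r) with packed(c,r), inspected(c,r).
Restrictor pairs: (c1,r4) ✗  (c1,r5) ✓  (c2,r1) ✗  (c2,r2) ✗  (c2,r3) ✓  (c4,r1) ✗  (c4,r2) ✓  (c5,r4) ✗  (c6,r1) ✓  (c6,r2) ✗  (c6,r3) ✓  (c6,r4) ✗  (c6,r5) ✓  (c7,r1) ✗  (c7,r3) ✗  (c7,r4) ✓  (c7,r6) ✗
Counterexamples (restrictor pairs failing the scope): 10.

10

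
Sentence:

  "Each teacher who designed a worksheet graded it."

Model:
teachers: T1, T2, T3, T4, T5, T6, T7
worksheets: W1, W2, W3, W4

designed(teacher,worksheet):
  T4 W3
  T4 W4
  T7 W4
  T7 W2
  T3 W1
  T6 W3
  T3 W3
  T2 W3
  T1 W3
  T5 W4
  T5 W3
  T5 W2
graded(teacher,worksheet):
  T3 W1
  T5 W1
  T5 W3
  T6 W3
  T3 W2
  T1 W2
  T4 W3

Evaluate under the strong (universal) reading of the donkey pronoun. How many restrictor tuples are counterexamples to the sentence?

8

"it" takes "a worksheet" as antecedent — a donkey pronoun bound across the clause boundary.
Strong reading: for every (t,w) with designed(t,w), graded(t,w).
Restrictor pairs: (T1,W3) ✗  (T2,W3) ✗  (T3,W1) ✓  (T3,W3) ✗  (T4,W3) ✓  (T4,W4) ✗  (T5,W2) ✗  (T5,W3) ✓  (T5,W4) ✗  (T6,W3) ✓  (T7,W2) ✗  (T7,W4) ✗
Counterexamples (restrictor pairs failing the scope): 8.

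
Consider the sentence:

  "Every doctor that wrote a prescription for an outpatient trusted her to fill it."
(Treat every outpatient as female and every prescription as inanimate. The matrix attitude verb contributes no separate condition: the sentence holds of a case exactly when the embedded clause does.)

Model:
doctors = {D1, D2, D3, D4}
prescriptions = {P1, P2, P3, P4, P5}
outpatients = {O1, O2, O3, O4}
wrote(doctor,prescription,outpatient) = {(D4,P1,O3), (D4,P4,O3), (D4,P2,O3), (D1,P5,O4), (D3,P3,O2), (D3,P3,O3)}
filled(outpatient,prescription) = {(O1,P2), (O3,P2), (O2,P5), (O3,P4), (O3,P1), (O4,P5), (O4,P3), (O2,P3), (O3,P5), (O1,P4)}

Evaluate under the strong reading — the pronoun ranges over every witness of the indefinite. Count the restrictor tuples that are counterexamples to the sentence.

1

"her" takes "an outpatient" as antecedent and "it" takes "a prescription"; both are donkey pronouns co-varying with the restrictor.
Strong reading: for every (d,p,o) with wrote(d,p,o), filled(o,p).
Restrictor triples: (D1,P5,O4)→filled(O4,P5) ✓  (D3,P3,O2)→filled(O2,P3) ✓  (D3,P3,O3)→filled(O3,P3) ✗  (D4,P1,O3)→filled(O3,P1) ✓  (D4,P2,O3)→filled(O3,P2) ✓  (D4,P4,O3)→filled(O3,P4) ✓
Counterexamples (restrictor triples failing the scope): 1.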